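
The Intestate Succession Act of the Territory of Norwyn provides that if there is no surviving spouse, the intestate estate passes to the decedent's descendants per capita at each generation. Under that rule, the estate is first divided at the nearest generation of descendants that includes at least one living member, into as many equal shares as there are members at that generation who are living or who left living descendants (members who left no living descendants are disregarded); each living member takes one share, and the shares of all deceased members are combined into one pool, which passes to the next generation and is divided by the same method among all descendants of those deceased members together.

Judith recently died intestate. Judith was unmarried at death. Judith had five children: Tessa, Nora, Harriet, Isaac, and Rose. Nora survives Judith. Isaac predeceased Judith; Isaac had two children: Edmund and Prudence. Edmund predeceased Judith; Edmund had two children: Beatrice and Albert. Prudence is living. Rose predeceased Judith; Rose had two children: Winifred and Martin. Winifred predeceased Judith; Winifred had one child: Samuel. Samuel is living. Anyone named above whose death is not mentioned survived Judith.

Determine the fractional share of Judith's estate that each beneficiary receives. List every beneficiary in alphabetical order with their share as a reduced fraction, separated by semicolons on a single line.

There is no surviving spouse, so the entire estate passes to Judith's descendants per capita at each generation.
At generation 1 (Tessa, Nora, Harriet, Isaac, Rose) there are 5 shares of (1)/5 = 1/5 each.
Living: Tessa, Nora, and Harriet — each takes 1/5.
Deceased: Isaac and Rose. Their combined 2/5 is pooled and carried to generation 2.
At generation 2 (Edmund, Prudence, Winifred, Martin) there are 4 shares of (2/5)/4 = 1/10 each.
Living: Prudence and Martin — each takes 1/10.
Deceased: Edmund and Winifred. Their combined 1/5 is pooled and carried to generation 3.
At generation 3 (Beatrice, Albert, Samuel) there are 3 shares of (1/5)/3 = 1/15 each.
Living: Beatrice, Albert, and Samuel — each takes 1/15.

Albert 1/15; Beatrice 1/15; Harriet 1/5; Martin 1/10; Nora 1/5; Prudence 1/10; Samuel 1/15; Tessa 1/5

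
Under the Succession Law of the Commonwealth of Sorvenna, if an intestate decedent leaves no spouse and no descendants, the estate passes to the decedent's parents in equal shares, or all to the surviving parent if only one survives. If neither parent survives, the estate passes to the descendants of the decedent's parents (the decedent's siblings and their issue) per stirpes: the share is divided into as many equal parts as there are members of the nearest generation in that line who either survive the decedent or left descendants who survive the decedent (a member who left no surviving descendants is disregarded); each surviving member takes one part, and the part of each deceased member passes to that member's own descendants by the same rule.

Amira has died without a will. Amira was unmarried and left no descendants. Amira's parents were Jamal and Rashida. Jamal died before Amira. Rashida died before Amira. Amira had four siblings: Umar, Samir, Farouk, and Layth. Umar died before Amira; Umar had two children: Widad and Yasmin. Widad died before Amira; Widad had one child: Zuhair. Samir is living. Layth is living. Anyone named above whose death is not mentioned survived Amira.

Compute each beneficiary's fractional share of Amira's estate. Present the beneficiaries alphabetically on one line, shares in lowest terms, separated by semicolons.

Neither parent survives and there are no descendants, so the estate passes to Amira's siblings and their issue per stirpes.
The estate is divided into 4 equal shares of 1/4 among Umar, Samir, Farouk, Layth.
Umar predeceased; the 1/4 allotted to Umar's branch passes to Umar's issue by representation.
The 1/4 is divided into 2 equal shares of 1/8 among Widad, Yasmin.
Widad predeceased; the 1/8 allotted to Widad's branch passes to Widad's issue by representation.
Zuhair is the sole taker at this level and receives the full 1/8.
Yasmin is living and takes 1/8.
Samir is living and takes 1/4.
Farouk is living and takes 1/4.
Layth is living and takes 1/4.

Farouk 1/4; Layth 1/4; Samir 1/4; Yasmin 1/8; Zuhair 1/8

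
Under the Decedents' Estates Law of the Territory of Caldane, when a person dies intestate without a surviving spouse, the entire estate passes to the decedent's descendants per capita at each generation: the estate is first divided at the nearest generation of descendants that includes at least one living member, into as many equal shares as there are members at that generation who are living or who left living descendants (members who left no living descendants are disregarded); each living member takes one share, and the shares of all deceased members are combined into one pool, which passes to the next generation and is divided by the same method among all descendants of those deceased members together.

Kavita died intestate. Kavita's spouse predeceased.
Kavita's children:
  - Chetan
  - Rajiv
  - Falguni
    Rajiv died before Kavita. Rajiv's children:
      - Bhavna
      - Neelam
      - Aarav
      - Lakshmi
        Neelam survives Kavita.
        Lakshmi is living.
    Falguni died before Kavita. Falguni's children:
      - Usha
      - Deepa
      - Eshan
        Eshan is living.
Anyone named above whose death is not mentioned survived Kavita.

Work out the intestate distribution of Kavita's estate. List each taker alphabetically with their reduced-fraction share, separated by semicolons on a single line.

Aarav 2/21; Bhavna 2/21; Chetan 1/3; Deepa 2/21; Eshan 2/21; Lakshmi 2/21; Neelam 2/21; Usha 2/21

There is no surviving spouse, so the entire estate passes to Kavita's descendants per capita at each generation.
At generation 1 (Chetan, Rajiv, Falguni) there are 3 shares of (1)/3 = 1/3 each.
Living: Chetan — each takes 1/3.
Deceased: Rajiv and Falguni. Their combined 2/3 is pooled and carried to generation 2.
At generation 2 (Bhavna, Neelam, Aarav, Lakshmi, Usha, Deepa, Eshan) there are 7 shares of (2/3)/7 = 2/21 each.
Living: Bhavna, Neelam, Aarav, Lakshmi, Usha, Deepa, and Eshan — each takes 2/21.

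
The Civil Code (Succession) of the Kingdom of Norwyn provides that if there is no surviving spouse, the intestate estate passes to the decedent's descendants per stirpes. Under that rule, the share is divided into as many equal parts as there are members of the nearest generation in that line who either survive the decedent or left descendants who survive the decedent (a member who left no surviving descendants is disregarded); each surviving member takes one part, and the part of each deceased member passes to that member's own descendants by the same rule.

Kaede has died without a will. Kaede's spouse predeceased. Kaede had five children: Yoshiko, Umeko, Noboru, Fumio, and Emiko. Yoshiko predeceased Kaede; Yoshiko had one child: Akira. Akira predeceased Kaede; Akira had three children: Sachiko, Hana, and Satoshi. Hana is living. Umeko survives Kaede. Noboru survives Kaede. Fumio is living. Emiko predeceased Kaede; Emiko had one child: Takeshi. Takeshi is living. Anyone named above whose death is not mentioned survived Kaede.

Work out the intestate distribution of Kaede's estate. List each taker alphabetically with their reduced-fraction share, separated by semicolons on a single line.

There is no surviving spouse, so the entire estate passes to Kaede's descendants per stirpes.
The estate is divided into 5 equal shares of 1/5 among Yoshiko, Umeko, Noboru, Fumio, Emiko.
Yoshiko predeceased; the 1/5 allotted to Yoshiko's branch passes to Yoshiko's issue by representation.
Akira's line is the sole branch at this level, so the full 1/5 passes to Akira's issue by representation.
The 1/5 is divided into 3 equal shares of 1/15 among Sachiko, Hana, Satoshi.
Sachiko is living and takes 1/15.
Hana is living and takes 1/15.
Satoshi is living and takes 1/15.
Umeko is living and takes 1/5.
Noboru is living and takes 1/5.
Fumio is living and takes 1/5.
Emiko predeceased; the 1/5 allotted to Emiko's branch passes to Emiko's issue by representation.
Takeshi is the sole taker at this level and receives the full 1/5.

Fumio 1/5; Hana 1/15; Noboru 1/5; Sachiko 1/15; Satoshi 1/15; Takeshi 1/5; Umeko 1/5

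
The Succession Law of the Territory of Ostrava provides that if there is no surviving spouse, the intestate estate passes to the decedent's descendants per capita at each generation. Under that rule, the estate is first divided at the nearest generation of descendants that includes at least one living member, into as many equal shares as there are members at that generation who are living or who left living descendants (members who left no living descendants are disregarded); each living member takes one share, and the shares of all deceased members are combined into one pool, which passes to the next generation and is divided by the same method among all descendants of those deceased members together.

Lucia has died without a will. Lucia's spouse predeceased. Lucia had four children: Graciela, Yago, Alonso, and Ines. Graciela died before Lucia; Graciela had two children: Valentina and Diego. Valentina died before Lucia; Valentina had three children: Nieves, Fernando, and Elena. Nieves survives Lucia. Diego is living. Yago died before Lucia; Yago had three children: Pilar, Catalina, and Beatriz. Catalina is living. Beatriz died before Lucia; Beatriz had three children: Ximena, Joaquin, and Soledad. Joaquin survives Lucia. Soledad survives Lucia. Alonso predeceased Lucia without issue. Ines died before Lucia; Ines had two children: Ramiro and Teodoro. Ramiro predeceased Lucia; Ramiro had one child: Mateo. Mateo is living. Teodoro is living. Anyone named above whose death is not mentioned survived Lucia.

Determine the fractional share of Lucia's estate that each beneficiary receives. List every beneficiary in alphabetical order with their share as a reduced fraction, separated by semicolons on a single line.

There is no surviving spouse, so the entire estate passes to Lucia's descendants per capita at each generation.
No one at generation 1 (Graciela, Yago, Ines) is living; moving to the next generation.
At generation 2 (Valentina, Diego, Pilar, Catalina, Beatriz, Ramiro, Teodoro) there are 7 shares of (1)/7 = 1/7 each.
Living: Diego, Pilar, Catalina, and Teodoro — each takes 1/7.
Deceased: Valentina, Beatriz, and Ramiro. Their combined 3/7 is pooled and carried to generation 3.
At generation 3 (Nieves, Fernando, Elena, Ximena, Joaquin, Soledad, Mateo) there are 7 shares of (3/7)/7 = 3/49 each.
Living: Nieves, Fernando, Elena, Ximena, Joaquin, Soledad, and Mateo — each takes 3/49.

Catalina 1/7; Diego 1/7; Elena 3/49; Fernando 3/49; Joaquin 3/49; Mateo 3/49; Nieves 3/49; Pilar 1/7; Soledad 3/49; Teodoro 1/7; Ximena 3/49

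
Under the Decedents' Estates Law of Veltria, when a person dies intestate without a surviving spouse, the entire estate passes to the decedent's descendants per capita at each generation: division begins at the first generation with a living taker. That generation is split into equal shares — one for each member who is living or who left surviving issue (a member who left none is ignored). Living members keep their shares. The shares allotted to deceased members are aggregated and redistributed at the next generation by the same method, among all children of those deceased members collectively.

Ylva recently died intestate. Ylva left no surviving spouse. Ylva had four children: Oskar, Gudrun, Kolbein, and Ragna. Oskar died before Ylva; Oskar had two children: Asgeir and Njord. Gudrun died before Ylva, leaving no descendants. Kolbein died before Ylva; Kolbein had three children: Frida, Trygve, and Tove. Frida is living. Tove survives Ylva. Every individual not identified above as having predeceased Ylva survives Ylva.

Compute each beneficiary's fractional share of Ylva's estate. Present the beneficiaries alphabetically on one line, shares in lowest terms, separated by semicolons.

There is no surviving spouse, so the entire estate passes to Ylva's descendants per capita at each generation.
At generation 1 (Oskar, Kolbein, Ragna) there are 3 shares of (1)/3 = 1/3 each.
Living: Ragna — each takes 1/3.
Deceased: Oskar and Kolbein. Their combined 2/3 is pooled and carried to generation 2.
At generation 2 (Asgeir, Njord, Frida, Trygve, Tove) there are 5 shares of (2/3)/5 = 2/15 each.
Living: Asgeir, Njord, Frida, Trygve, and Tove — each takes 2/15.

Asgeir 2/15; Frida 2/15; Njord 2/15; Ragna 1/3; Tove 2/15; Trygve 2/15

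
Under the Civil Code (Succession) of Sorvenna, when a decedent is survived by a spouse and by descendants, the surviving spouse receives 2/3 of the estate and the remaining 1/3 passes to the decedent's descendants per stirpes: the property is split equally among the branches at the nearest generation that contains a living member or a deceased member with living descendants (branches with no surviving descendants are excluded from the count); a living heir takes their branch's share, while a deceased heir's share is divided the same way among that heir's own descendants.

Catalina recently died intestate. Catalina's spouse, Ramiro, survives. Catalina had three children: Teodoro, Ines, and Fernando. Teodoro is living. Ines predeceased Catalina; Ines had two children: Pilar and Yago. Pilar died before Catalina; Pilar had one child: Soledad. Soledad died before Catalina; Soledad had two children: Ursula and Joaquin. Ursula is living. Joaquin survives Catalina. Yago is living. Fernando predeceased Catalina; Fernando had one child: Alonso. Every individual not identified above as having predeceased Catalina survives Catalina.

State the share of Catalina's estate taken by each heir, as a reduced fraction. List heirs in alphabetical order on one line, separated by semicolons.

Alonso 1/9; Joaquin 1/36; Ramiro 2/3; Teodoro 1/9; Ursula 1/36; Yago 1/18

Ramiro, as surviving spouse, takes 2/3.
The remaining 1/3 passes to Catalina's descendants per stirpes.
The 1/3 is divided into 3 equal shares of 1/9 among Teodoro, Ines, Fernando.
Teodoro is living and takes 1/9.
Ines predeceased; the 1/9 allotted to Ines's branch passes to Ines's issue by representation.
The 1/9 is divided into 2 equal shares of 1/18 among Pilar, Yago.
Pilar predeceased; the 1/18 allotted to Pilar's branch passes to Pilar's issue by representation.
Soledad's line is the sole branch at this level, so the full 1/18 passes to Soledad's issue by representation.
The 1/18 is divided into 2 equal shares of 1/36 among Ursula, Joaquin.
Ursula is living and takes 1/36.
Joaquin is living and takes 1/36.
Yago is living and takes 1/18.
Fernando predeceased; the 1/9 allotted to Fernando's branch passes to Fernando's issue by representation.
Alonso is the sole taker at this level and receives the full 1/9.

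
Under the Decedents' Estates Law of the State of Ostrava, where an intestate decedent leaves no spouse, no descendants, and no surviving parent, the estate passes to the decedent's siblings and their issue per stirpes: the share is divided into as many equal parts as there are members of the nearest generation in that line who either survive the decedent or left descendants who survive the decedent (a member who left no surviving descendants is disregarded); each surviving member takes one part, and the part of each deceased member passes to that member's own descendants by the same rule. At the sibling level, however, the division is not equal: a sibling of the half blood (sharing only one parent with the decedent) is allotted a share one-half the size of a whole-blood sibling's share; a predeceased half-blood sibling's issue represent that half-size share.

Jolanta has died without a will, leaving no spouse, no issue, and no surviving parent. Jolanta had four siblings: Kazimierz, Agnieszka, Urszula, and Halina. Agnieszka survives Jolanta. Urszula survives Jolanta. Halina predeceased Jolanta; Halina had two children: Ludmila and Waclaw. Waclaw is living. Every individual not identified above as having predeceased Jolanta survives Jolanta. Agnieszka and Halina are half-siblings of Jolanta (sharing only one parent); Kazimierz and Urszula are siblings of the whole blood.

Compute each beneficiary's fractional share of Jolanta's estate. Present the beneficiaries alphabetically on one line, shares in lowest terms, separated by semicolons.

Agnieszka 1/6; Kazimierz 1/3; Ludmila 1/12; Urszula 1/3; Waclaw 1/12

No spouse, descendants, or parent survives, so the estate passes to Jolanta's siblings per stirpes.
Half-blood siblings count for one-half the weight of whole-blood siblings at the initial division.
Dividing 1 in proportion to weights (total weight 3): Kazimierz (weight 1) → 1/3; Agnieszka (weight 1/2) → 1/6; Urszula (weight 1) → 1/3; Halina (weight 1/2) → 1/6.
Kazimierz is living and takes 1/3.
Agnieszka is living and takes 1/6.
Urszula is living and takes 1/3.
Halina predeceased; the 1/6 allotted to Halina's branch passes to Halina's issue by representation.
The 1/6 is divided into 2 equal shares of 1/12 among Ludmila, Waclaw.
Ludmila is living and takes 1/12.
Waclaw is living and takes 1/12.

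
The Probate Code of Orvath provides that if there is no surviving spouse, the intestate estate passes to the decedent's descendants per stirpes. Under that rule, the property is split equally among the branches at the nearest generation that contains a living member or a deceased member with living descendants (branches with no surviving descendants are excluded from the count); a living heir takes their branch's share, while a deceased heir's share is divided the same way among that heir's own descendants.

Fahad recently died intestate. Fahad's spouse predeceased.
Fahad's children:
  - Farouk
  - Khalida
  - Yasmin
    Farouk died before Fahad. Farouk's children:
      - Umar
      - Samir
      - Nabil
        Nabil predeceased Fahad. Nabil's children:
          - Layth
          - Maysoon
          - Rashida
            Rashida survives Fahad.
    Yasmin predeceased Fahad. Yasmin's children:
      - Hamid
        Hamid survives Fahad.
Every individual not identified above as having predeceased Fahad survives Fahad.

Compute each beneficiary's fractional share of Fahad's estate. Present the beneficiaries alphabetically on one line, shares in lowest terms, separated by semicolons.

Hamid 1/3; Khalida 1/3; Layth 1/27; Maysoon 1/27; Rashida 1/27; Samir 1/9; Umar 1/9

There is no surviving spouse, so the entire estate passes to Fahad's descendants per stirpes.
The estate is divided into 3 equal shares of 1/3 among Farouk, Khalida, Yasmin.
Farouk predeceased; the 1/3 allotted to Farouk's branch passes to Farouk's issue by representation.
The 1/3 is divided into 3 equal shares of 1/9 among Umar, Samir, Nabil.
Umar is living and takes 1/9.
Samir is living and takes 1/9.
Nabil predeceased; the 1/9 allotted to Nabil's branch passes to Nabil's issue by representation.
The 1/9 is divided into 3 equal shares of 1/27 among Layth, Maysoon, Rashida.
Layth is living and takes 1/27.
Maysoon is living and takes 1/27.
Rashida is living and takes 1/27.
Khalida is living and takes 1/3.
Yasmin predeceased; the 1/3 allotted to Yasmin's branch passes to Yasmin's issue by representation.
Hamid is the sole taker at this level and receives the full 1/3.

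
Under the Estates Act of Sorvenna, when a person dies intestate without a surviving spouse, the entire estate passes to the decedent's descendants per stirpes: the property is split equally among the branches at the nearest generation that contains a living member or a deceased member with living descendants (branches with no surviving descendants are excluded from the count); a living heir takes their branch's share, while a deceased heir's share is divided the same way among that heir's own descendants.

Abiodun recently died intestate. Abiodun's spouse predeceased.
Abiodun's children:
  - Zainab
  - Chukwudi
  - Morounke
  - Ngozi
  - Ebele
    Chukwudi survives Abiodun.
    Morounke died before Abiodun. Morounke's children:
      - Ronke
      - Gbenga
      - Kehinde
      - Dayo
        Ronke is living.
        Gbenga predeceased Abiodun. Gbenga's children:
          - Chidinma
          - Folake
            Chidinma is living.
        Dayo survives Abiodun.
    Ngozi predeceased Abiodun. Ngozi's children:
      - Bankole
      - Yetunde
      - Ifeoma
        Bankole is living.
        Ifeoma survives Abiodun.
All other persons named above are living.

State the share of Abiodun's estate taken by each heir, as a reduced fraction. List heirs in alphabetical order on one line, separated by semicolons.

There is no surviving spouse, so the entire estate passes to Abiodun's descendants per stirpes.
The estate is divided into 5 equal shares of 1/5 among Zainab, Chukwudi, Morounke, Ngozi, Ebele.
Zainab is living and takes 1/5.
Chukwudi is living and takes 1/5.
Morounke predeceased; the 1/5 allotted to Morounke's branch passes to Morounke's issue by representation.
The 1/5 is divided into 4 equal shares of 1/20 among Ronke, Gbenga, Kehinde, Dayo.
Ronke is living and takes 1/20.
Gbenga predeceased; the 1/20 allotted to Gbenga's branch passes to Gbenga's issue by representation.
The 1/20 is divided into 2 equal shares of 1/40 among Chidinma, Folake.
Chidinma is living and takes 1/40.
Folake is living and takes 1/40.
Kehinde is living and takes 1/20.
Dayo is living and takes 1/20.
Ngozi predeceased; the 1/5 allotted to Ngozi's branch passes to Ngozi's issue by representation.
The 1/5 is divided into 3 equal shares of 1/15 among Bankole, Yetunde, Ifeoma.
Bankole is living and takes 1/15.
Yetunde is living and takes 1/15.
Ifeoma is living and takes 1/15.
Ebele is living and takes 1/5.

Bankole 1/15; Chidinma 1/40; Chukwudi 1/5; Dayo 1/20; Ebele 1/5; Folake 1/40; Ifeoma 1/15; Kehinde 1/20; Ronke 1/20; Yetunde 1/15; Zainab 1/5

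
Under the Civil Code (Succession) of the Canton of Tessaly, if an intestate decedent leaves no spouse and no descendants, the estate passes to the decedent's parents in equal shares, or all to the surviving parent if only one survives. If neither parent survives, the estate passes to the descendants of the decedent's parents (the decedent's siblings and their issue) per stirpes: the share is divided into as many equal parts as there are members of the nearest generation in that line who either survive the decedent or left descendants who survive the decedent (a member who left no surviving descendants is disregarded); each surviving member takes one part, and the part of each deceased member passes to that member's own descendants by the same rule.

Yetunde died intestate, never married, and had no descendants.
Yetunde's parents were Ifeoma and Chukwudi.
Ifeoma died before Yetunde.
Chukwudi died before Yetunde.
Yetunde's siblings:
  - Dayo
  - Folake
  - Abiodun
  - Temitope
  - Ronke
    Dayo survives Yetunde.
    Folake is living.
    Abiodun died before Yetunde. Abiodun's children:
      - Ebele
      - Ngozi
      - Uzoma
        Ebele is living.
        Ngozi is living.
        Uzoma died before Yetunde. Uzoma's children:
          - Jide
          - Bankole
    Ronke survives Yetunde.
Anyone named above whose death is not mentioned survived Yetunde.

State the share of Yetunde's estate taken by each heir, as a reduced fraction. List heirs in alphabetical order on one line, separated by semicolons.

Bankole 1/30; Dayo 1/5; Ebele 1/15; Folake 1/5; Jide 1/30; Ngozi 1/15; Ronke 1/5; Temitope 1/5

Neither parent survives and there are no descendants, so the estate passes to Yetunde's siblings and their issue per stirpes.
The estate is divided into 5 equal shares of 1/5 among Dayo, Folake, Abiodun, Temitope, Ronke.
Dayo is living and takes 1/5.
Folake is living and takes 1/5.
Abiodun predeceased; the 1/5 allotted to Abiodun's branch passes to Abiodun's issue by representation.
The 1/5 is divided into 3 equal shares of 1/15 among Ebele, Ngozi, Uzoma.
Ebele is living and takes 1/15.
Ngozi is living and takes 1/15.
Uzoma predeceased; the 1/15 allotted to Uzoma's branch passes to Uzoma's issue by representation.
The 1/15 is divided into 2 equal shares of 1/30 among Jide, Bankole.
Jide is living and takes 1/30.
Bankole is living and takes 1/30.
Temitope is living and takes 1/5.
Ronke is living and takes 1/5.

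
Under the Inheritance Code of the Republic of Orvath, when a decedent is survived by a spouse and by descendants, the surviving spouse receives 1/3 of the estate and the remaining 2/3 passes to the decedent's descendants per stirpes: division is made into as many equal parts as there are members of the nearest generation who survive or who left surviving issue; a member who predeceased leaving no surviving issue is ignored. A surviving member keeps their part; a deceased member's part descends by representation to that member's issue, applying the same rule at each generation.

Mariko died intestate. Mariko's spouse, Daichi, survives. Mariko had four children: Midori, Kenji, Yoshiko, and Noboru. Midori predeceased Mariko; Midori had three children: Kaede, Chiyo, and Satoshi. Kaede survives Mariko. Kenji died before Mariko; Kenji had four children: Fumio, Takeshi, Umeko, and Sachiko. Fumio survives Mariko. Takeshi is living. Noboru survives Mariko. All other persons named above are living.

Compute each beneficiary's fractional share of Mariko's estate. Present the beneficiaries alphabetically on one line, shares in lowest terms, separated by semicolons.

Daichi, as surviving spouse, takes 1/3.
The remaining 2/3 passes to Mariko's descendants per stirpes.
The 2/3 is divided into 4 equal shares of 1/6 among Midori, Kenji, Yoshiko, Noboru.
Midori predeceased; the 1/6 allotted to Midori's branch passes to Midori's issue by representation.
The 1/6 is divided into 3 equal shares of 1/18 among Kaede, Chiyo, Satoshi.
Kaede is living and takes 1/18.
Chiyo is living and takes 1/18.
Satoshi is living and takes 1/18.
Kenji predeceased; the 1/6 allotted to Kenji's branch passes to Kenji's issue by representation.
The 1/6 is divided into 4 equal shares of 1/24 among Fumio, Takeshi, Umeko, Sachiko.
Fumio is living and takes 1/24.
Takeshi is living and takes 1/24.
Umeko is living and takes 1/24.
Sachiko is living and takes 1/24.
Yoshiko is living and takes 1/6.
Noboru is living and takes 1/6.

Chiyo 1/18; Daichi 1/3; Fumio 1/24; Kaede 1/18; Noboru 1/6; Sachiko 1/24; Satoshi 1/18; Takeshi 1/24; Umeko 1/24; Yoshiko 1/6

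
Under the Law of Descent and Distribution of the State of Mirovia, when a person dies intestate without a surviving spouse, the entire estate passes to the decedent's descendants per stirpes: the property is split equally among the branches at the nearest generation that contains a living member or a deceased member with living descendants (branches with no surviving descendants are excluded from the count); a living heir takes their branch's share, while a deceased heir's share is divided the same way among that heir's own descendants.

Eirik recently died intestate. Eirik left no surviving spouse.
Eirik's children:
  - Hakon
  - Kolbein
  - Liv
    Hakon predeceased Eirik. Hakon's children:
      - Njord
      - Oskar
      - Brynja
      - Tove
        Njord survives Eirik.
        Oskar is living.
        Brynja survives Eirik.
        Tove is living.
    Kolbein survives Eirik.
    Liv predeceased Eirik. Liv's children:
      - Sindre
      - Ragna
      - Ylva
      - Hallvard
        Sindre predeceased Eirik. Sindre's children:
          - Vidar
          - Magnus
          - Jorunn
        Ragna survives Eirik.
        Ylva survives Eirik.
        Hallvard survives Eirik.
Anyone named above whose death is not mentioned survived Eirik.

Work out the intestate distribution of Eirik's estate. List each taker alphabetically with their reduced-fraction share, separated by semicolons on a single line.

Brynja 1/12; Hallvard 1/12; Jorunn 1/36; Kolbein 1/3; Magnus 1/36; Njord 1/12; Oskar 1/12; Ragna 1/12; Tove 1/12; Vidar 1/36; Ylva 1/12

There is no surviving spouse, so the entire estate passes to Eirik's descendants per stirpes.
The estate is divided into 3 equal shares of 1/3 among Hakon, Kolbein, Liv.
Hakon predeceased; the 1/3 allotted to Hakon's branch passes to Hakon's issue by representation.
The 1/3 is divided into 4 equal shares of 1/12 among Njord, Oskar, Brynja, Tove.
Njord is living and takes 1/12.
Oskar is living and takes 1/12.
Brynja is living and takes 1/12.
Tove is living and takes 1/12.
Kolbein is living and takes 1/3.
Liv predeceased; the 1/3 allotted to Liv's branch passes to Liv's issue by representation.
The 1/3 is divided into 4 equal shares of 1/12 among Sindre, Ragna, Ylva, Hallvard.
Sindre predeceased; the 1/12 allotted to Sindre's branch passes to Sindre's issue by representation.
The 1/12 is divided into 3 equal shares of 1/36 among Vidar, Magnus, Jorunn.
Vidar is living and takes 1/36.
Magnus is living and takes 1/36.
Jorunn is living and takes 1/36.
Ragna is living and takes 1/12.
Ylva is living and takes 1/12.
Hallvard is living and takes 1/12.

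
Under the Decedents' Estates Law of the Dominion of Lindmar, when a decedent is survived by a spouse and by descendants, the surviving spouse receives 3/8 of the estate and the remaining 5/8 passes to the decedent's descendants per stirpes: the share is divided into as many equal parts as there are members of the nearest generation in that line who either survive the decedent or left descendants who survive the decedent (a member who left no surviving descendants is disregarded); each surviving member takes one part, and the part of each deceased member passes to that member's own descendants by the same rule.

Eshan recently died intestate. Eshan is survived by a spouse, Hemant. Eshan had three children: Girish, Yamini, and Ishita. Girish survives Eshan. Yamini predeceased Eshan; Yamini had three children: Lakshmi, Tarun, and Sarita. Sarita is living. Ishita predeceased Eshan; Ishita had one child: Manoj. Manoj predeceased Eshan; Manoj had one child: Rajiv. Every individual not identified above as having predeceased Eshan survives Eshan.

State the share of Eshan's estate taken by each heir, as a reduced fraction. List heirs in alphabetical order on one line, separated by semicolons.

Girish 5/24; Hemant 3/8; Lakshmi 5/72; Rajiv 5/24; Sarita 5/72; Tarun 5/72

Hemant, as surviving spouse, takes 3/8.
The remaining 5/8 passes to Eshan's descendants per stirpes.
The 5/8 is divided into 3 equal shares of 5/24 among Girish, Yamini, Ishita.
Girish is living and takes 5/24.
Yamini predeceased; the 5/24 allotted to Yamini's branch passes to Yamini's issue by representation.
The 5/24 is divided into 3 equal shares of 5/72 among Lakshmi, Tarun, Sarita.
Lakshmi is living and takes 5/72.
Tarun is living and takes 5/72.
Sarita is living and takes 5/72.
Ishita predeceased; the 5/24 allotted to Ishita's branch passes to Ishita's issue by representation.
Manoj's line is the sole branch at this level, so the full 5/24 passes to Manoj's issue by representation.
Rajiv is the sole taker at this level and receives the full 5/24.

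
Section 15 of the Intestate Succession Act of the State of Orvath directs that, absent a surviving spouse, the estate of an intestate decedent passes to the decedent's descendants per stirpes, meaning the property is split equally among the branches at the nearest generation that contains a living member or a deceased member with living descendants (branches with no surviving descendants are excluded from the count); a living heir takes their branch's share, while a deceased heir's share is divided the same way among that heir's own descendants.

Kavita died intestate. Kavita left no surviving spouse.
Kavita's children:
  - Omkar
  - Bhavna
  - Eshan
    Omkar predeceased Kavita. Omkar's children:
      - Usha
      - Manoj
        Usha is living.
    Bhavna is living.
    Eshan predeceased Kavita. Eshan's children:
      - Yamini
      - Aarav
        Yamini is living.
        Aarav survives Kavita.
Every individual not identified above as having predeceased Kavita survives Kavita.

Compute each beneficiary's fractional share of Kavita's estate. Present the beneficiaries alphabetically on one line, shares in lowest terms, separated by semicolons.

Aarav 1/6; Bhavna 1/3; Manoj 1/6; Usha 1/6; Yamini 1/6

There is no surviving spouse, so the entire estate passes to Kavita's descendants per stirpes.
The estate is divided into 3 equal shares of 1/3 among Omkar, Bhavna, Eshan.
Omkar predeceased; the 1/3 allotted to Omkar's branch passes to Omkar's issue by representation.
The 1/3 is divided into 2 equal shares of 1/6 among Usha, Manoj.
Usha is living and takes 1/6.
Manoj is living and takes 1/6.
Bhavna is living and takes 1/3.
Eshan predeceased; the 1/3 allotted to Eshan's branch passes to Eshan's issue by representation.
The 1/3 is divided into 2 equal shares of 1/6 among Yamini, Aarav.
Yamini is living and takes 1/6.
Aarav is living and takes 1/6.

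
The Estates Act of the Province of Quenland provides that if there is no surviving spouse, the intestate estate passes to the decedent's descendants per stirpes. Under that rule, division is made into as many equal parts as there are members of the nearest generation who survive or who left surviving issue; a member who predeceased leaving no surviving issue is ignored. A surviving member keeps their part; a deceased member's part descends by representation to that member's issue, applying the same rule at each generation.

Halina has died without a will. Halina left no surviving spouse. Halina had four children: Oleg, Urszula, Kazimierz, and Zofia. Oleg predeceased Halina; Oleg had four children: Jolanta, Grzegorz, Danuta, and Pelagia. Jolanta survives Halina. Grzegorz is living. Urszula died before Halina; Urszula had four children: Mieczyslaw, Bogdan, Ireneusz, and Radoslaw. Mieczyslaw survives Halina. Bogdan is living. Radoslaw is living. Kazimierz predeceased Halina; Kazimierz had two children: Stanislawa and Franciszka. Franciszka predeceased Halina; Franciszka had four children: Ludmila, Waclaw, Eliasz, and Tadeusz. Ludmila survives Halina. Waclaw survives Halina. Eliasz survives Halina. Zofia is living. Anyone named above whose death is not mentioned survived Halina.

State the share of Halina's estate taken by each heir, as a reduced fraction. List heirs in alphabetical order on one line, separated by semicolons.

There is no surviving spouse, so the entire estate passes to Halina's descendants per stirpes.
The estate is divided into 4 equal shares of 1/4 among Oleg, Urszula, Kazimierz, Zofia.
Oleg predeceased; the 1/4 allotted to Oleg's branch passes to Oleg's issue by representation.
The 1/4 is divided into 4 equal shares of 1/16 among Jolanta, Grzegorz, Danuta, Pelagia.
Jolanta is living and takes 1/16.
Grzegorz is living and takes 1/16.
Danuta is living and takes 1/16.
Pelagia is living and takes 1/16.
Urszula predeceased; the 1/4 allotted to Urszula's branch passes to Urszula's issue by representation.
The 1/4 is divided into 4 equal shares of 1/16 among Mieczyslaw, Bogdan, Ireneusz, Radoslaw.
Mieczyslaw is living and takes 1/16.
Bogdan is living and takes 1/16.
Ireneusz is living and takes 1/16.
Radoslaw is living and takes 1/16.
Kazimierz predeceased; the 1/4 allotted to Kazimierz's branch passes to Kazimierz's issue by representation.
The 1/4 is divided into 2 equal shares of 1/8 among Stanislawa, Franciszka.
Stanislawa is living and takes 1/8.
Franciszka predeceased; the 1/8 allotted to Franciszka's branch passes to Franciszka's issue by representation.
The 1/8 is divided into 4 equal shares of 1/32 among Ludmila, Waclaw, Eliasz, Tadeusz.
Ludmila is living and takes 1/32.
Waclaw is living and takes 1/32.
Eliasz is living and takes 1/32.
Tadeusz is living and takes 1/32.
Zofia is living and takes 1/4.

Bogdan 1/16; Danuta 1/16; Eliasz 1/32; Grzegorz 1/16; Ireneusz 1/16; Jolanta 1/16; Ludmila 1/32; Mieczyslaw 1/16; Pelagia 1/16; Radoslaw 1/16; Stanislawa 1/8; Tadeusz 1/32; Waclaw 1/32; Zofia 1/4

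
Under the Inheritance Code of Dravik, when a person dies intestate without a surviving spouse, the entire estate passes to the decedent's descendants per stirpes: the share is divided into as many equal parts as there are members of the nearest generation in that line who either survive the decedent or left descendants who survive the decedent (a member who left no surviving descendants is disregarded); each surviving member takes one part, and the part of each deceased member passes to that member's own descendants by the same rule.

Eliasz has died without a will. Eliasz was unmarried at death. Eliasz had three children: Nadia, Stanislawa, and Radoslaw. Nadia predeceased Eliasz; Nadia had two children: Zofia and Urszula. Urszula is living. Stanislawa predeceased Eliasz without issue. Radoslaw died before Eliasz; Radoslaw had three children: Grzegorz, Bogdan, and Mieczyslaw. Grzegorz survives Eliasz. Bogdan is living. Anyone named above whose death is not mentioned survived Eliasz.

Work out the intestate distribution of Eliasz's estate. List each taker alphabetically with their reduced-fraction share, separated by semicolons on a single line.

There is no surviving spouse, so the entire estate passes to Eliasz's descendants per stirpes.
Stanislawa left no surviving issue, so that branch lapses and is disregarded.
The estate is divided into 2 equal shares of 1/2 among Nadia, Radoslaw.
Nadia predeceased; the 1/2 allotted to Nadia's branch passes to Nadia's issue by representation.
The 1/2 is divided into 2 equal shares of 1/4 among Zofia, Urszula.
Zofia is living and takes 1/4.
Urszula is living and takes 1/4.
Radoslaw predeceased; the 1/2 allotted to Radoslaw's branch passes to Radoslaw's issue by representation.
The 1/2 is divided into 3 equal shares of 1/6 among Grzegorz, Bogdan, Mieczyslaw.
Grzegorz is living and takes 1/6.
Bogdan is living and takes 1/6.
Mieczyslaw is living and takes 1/6.

Bogdan 1/6; Grzegorz 1/6; Mieczyslaw 1/6; Urszula 1/4; Zofia 1/4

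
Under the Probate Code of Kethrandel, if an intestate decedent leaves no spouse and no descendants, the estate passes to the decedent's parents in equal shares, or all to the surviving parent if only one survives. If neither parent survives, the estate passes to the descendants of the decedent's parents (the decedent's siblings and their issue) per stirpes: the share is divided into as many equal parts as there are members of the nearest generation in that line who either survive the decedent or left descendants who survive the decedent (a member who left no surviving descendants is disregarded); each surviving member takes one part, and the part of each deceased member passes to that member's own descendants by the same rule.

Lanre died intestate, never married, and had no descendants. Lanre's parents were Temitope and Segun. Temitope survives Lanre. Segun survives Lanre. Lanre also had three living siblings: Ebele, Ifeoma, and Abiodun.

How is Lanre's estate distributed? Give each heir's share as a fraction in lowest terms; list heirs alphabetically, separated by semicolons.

Both parents survive, so Temitope and Segun each take 1/2. The siblings take nothing because a surviving parent has priority.

Segun 1/2; Temitope 1/2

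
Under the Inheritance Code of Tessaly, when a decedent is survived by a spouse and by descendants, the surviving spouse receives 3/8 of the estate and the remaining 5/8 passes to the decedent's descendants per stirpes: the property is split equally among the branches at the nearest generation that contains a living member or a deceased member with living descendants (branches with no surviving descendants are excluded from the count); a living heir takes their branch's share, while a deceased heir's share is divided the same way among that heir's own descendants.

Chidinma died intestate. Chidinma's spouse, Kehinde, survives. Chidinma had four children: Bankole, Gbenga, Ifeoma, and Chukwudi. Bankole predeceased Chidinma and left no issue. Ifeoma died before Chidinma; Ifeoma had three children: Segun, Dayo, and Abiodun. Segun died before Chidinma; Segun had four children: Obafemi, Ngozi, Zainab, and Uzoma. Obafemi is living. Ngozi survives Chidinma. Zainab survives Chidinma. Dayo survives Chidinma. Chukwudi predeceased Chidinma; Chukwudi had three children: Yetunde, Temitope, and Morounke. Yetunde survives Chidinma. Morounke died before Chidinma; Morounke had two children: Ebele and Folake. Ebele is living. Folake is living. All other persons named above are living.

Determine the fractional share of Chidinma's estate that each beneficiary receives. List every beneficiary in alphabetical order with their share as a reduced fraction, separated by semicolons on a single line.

Abiodun 5/72; Dayo 5/72; Ebele 5/144; Folake 5/144; Gbenga 5/24; Kehinde 3/8; Ngozi 5/288; Obafemi 5/288; Temitope 5/72; Uzoma 5/288; Yetunde 5/72; Zainab 5/288

Kehinde, as surviving spouse, takes 3/8.
The remaining 5/8 passes to Chidinma's descendants per stirpes.
Bankole left no surviving issue, so that branch lapses and is disregarded.
The 5/8 is divided into 3 equal shares of 5/24 among Gbenga, Ifeoma, Chukwudi.
Gbenga is living and takes 5/24.
Ifeoma predeceased; the 5/24 allotted to Ifeoma's branch passes to Ifeoma's issue by representation.
The 5/24 is divided into 3 equal shares of 5/72 among Segun, Dayo, Abiodun.
Segun predeceased; the 5/72 allotted to Segun's branch passes to Segun's issue by representation.
The 5/72 is divided into 4 equal shares of 5/288 among Obafemi, Ngozi, Zainab, Uzoma.
Obafemi is living and takes 5/288.
Ngozi is living and takes 5/288.
Zainab is living and takes 5/288.
Uzoma is living and takes 5/288.
Dayo is living and takes 5/72.
Abiodun is living and takes 5/72.
Chukwudi predeceased; the 5/24 allotted to Chukwudi's branch passes to Chukwudi's issue by representation.
The 5/24 is divided into 3 equal shares of 5/72 among Yetunde, Temitope, Morounke.
Yetunde is living and takes 5/72.
Temitope is living and takes 5/72.
Morounke predeceased; the 5/72 allotted to Morounke's branch passes to Morounke's issue by representation.
The 5/72 is divided into 2 equal shares of 5/144 among Ebele, Folake.
Ebele is living and takes 5/144.
Folake is living and takes 5/144.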